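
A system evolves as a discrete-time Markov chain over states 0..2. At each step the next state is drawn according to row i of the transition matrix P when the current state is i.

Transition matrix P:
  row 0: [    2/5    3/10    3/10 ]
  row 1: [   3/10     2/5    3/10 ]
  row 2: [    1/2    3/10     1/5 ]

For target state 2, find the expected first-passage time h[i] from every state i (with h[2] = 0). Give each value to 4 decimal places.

h = [3.3333, 3.3333, 0.0000]

First-step conditioning: h[2] = 0; for i ≠ 2, h[i] = 1 + Σ_k P[i][k]·h[k].
  h[0] = 1 + 2/5·h[0] + 3/10·h[1]
  h[1] = 1 + 3/10·h[0] + 2/5·h[1]
Solving the 2×2 linear system over states ≠ 2 gives exactly h = [10/3, 10/3, 0] (h[2] = 0 is the target).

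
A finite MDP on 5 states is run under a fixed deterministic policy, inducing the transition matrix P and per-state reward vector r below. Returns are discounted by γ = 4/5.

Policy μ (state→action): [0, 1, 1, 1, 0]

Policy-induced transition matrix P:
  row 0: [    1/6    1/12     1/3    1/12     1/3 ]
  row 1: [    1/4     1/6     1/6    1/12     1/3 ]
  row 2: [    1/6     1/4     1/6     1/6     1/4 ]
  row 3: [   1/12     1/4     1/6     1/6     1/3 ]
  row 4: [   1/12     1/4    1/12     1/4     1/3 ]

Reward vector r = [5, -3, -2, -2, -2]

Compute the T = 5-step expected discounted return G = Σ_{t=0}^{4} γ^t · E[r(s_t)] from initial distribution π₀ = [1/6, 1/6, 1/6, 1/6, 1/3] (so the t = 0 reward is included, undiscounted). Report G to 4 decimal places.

t=0: π = [0.1667, 0.1667, 0.1667, 0.1667, 0.3333], E[r] = -1.0000, γ^t·E[r] = -1.000000, running G = -1.000000
t=1: π = [0.1389, 0.2083, 0.1667, 0.1667, 0.3194], E[r] = -1.2361, γ^t·E[r] = -0.988889, running G = -1.988889
t=2: π = [0.1435, 0.2095, 0.1632, 0.1644, 0.3194], E[r] = -1.2049, γ^t·E[r] = -0.771111, running G = -2.760000
t=3: π = [0.1438, 0.2086, 0.1640, 0.1639, 0.3197], E[r] = -1.2020, γ^t·E[r] = -0.615407, running G = -3.375407
t=4: π = [0.1438, 0.2086, 0.1640, 0.1639, 0.3197], E[r] = -1.2024, γ^t·E[r] = -0.492497, running G = -3.867905

G = -3.8679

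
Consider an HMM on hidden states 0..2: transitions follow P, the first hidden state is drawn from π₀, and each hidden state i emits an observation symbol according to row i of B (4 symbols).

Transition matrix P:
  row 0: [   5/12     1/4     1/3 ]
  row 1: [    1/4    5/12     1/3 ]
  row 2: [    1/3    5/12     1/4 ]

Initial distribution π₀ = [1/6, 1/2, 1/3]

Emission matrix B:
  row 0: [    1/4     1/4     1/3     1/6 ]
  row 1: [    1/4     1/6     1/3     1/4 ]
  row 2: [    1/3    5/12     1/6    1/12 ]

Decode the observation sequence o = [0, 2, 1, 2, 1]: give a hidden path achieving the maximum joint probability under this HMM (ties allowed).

path = [1, 1, 2, 1, 2]

t=0: δ = [4.167e-02, 1.250e-01, 1.111e-01]  (obs o_0=0)
t=1: δ = [1.235e-02, 1.736e-02, 6.944e-03]  ψ = [2, 1, 1]  (obs o_1=2)
t=2: δ = [1.286e-03, 1.206e-03, 2.411e-03]  ψ = [0, 1, 1]  (obs o_2=1)
t=3: δ = [2.679e-04, 3.349e-04, 1.005e-04]  ψ = [2, 2, 2]  (obs o_3=2)
t=4: δ = [2.791e-05, 2.326e-05, 4.651e-05]  ψ = [0, 1, 1]  (obs o_4=1)
backtrack: best end state = 2; path = [1, 1, 2, 1, 2]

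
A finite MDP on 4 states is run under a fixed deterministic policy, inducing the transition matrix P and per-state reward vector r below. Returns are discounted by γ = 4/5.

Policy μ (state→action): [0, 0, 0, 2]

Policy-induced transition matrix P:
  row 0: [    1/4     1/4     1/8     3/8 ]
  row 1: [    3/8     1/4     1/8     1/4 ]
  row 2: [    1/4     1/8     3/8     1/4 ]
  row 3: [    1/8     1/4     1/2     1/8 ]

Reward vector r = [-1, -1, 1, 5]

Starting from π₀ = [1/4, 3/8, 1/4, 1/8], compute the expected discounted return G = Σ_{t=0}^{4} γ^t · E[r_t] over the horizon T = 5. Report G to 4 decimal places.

t=0: π = [0.2500, 0.3750, 0.2500, 0.1250], E[r] = 0.2500, γ^t·E[r] = 0.250000, running G = 0.250000
t=1: π = [0.2813, 0.2188, 0.2344, 0.2656], E[r] = 1.0625, γ^t·E[r] = 0.850000, running G = 1.100000
t=2: π = [0.2441, 0.2207, 0.2832, 0.2520], E[r] = 1.0781, γ^t·E[r] = 0.690000, running G = 1.790000
t=3: π = [0.2461, 0.2146, 0.2903, 0.2490], E[r] = 1.0747, γ^t·E[r] = 0.550250, running G = 2.340250
t=4: π = [0.2457, 0.2137, 0.2910, 0.2496], E[r] = 1.0797, γ^t·E[r] = 0.442250, running G = 2.782500

G = 2.7825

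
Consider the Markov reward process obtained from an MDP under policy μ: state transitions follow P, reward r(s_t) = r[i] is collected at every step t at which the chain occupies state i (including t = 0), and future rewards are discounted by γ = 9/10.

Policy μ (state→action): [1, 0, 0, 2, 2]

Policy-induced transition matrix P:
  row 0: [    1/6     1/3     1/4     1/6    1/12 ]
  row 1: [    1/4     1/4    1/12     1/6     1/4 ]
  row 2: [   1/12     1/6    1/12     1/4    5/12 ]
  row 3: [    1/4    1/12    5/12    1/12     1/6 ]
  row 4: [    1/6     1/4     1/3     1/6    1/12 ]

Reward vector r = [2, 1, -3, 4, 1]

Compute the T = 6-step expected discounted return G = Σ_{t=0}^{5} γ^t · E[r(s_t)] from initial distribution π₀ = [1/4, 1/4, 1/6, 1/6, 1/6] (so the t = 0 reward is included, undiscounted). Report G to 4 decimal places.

G = 4.0527

t=0: π = [0.2500, 0.2500, 0.1667, 0.1667, 0.1667], E[r] = 1.0833, γ^t·E[r] = 1.083333, running G = 1.083333
t=1: π = [0.1875, 0.2292, 0.2222, 0.1667, 0.1944], E[r] = 0.7986, γ^t·E[r] = 0.718750, running G = 1.802083
t=2: π = [0.1811, 0.2193, 0.2188, 0.1713, 0.2095], E[r] = 0.8200, γ^t·E[r] = 0.664219, running G = 2.466302
t=3: π = [0.1810, 0.2183, 0.2230, 0.1706, 0.2071], E[r] = 0.8009, γ^t·E[r] = 0.583840, running G = 3.050142
t=4: π = [0.1805, 0.2181, 0.2221, 0.1710, 0.2083], E[r] = 0.8050, γ^t·E[r] = 0.528174, running G = 3.578316
t=5: π = [0.1806, 0.2180, 0.2225, 0.1709, 0.2080], E[r] = 0.8034, γ^t·E[r] = 0.474390, running G = 4.052706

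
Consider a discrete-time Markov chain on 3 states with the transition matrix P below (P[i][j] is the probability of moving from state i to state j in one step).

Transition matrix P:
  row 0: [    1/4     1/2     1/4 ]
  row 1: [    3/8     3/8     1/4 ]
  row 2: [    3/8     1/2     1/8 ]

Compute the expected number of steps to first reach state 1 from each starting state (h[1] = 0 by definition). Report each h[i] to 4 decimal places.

h = [2.0000, 0.0000, 2.0000]

First-step conditioning: h[1] = 0; for i ≠ 1, h[i] = 1 + Σ_k P[i][k]·h[k].
  h[0] = 1 + 1/4·h[0] + 1/4·h[2]
  h[2] = 1 + 3/8·h[0] + 1/8·h[2]
Solving the 2×2 linear system over states ≠ 1 gives exactly h = [2, 0, 2] (h[1] = 0 is the target).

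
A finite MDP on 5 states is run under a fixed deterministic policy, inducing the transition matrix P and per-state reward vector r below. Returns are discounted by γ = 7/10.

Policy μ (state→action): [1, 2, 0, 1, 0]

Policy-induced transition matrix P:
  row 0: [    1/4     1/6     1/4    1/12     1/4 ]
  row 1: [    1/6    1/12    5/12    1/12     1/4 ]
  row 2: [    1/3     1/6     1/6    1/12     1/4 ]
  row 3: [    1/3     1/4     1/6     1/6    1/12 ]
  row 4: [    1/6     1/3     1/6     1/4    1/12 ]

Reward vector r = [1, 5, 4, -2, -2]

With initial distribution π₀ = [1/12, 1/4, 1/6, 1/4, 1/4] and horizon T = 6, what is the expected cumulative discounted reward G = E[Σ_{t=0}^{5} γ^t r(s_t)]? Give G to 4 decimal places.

G = 3.9997

t=0: π = [0.0833, 0.2500, 0.1667, 0.2500, 0.2500], E[r] = 1.0000, γ^t·E[r] = 1.000000, running G = 1.000000
t=1: π = [0.2431, 0.2083, 0.2361, 0.1458, 0.1667], E[r] = 1.6042, γ^t·E[r] = 1.122917, running G = 2.122917
t=2: π = [0.2506, 0.1892, 0.2390, 0.1233, 0.1979], E[r] = 1.5104, γ^t·E[r] = 0.740104, running G = 2.863021
t=3: π = [0.2479, 0.1942, 0.2349, 0.1266, 0.1965], E[r] = 1.5120, γ^t·E[r] = 0.518619, running G = 3.381640
t=4: π = [0.2476, 0.1938, 0.2359, 0.1266, 0.1962], E[r] = 1.5144, γ^t·E[r] = 0.363601, running G = 3.745240
t=5: π = [0.2477, 0.1938, 0.2357, 0.1266, 0.1962], E[r] = 1.5139, γ^t·E[r] = 0.254448, running G = 3.999688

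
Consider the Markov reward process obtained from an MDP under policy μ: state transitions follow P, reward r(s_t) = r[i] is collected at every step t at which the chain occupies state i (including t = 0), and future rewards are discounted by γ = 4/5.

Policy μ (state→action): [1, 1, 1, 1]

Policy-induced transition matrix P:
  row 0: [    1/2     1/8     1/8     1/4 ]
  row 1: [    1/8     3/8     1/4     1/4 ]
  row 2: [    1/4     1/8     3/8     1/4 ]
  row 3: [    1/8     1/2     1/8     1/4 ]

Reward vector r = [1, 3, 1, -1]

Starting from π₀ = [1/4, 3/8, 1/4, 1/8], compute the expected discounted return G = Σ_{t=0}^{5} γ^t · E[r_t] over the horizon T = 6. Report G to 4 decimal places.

G = 4.3613

t=0: π = [0.2500, 0.3750, 0.2500, 0.1250], E[r] = 1.5000, γ^t·E[r] = 1.500000, running G = 1.500000
t=1: π = [0.2500, 0.2656, 0.2344, 0.2500], E[r] = 1.0313, γ^t·E[r] = 0.825000, running G = 2.325000
t=2: π = [0.2480, 0.2852, 0.2168, 0.2500], E[r] = 1.0703, γ^t·E[r] = 0.685000, running G = 3.010000
t=3: π = [0.2451, 0.2900, 0.2148, 0.2500], E[r] = 1.0801, γ^t·E[r] = 0.553000, running G = 3.563000
t=4: π = [0.2438, 0.2913, 0.2150, 0.2500], E[r] = 1.0825, γ^t·E[r] = 0.443400, running G = 4.006400
t=5: π = [0.2433, 0.2916, 0.2151, 0.2500], E[r] = 1.0831, γ^t·E[r] = 0.354920, running G = 4.361320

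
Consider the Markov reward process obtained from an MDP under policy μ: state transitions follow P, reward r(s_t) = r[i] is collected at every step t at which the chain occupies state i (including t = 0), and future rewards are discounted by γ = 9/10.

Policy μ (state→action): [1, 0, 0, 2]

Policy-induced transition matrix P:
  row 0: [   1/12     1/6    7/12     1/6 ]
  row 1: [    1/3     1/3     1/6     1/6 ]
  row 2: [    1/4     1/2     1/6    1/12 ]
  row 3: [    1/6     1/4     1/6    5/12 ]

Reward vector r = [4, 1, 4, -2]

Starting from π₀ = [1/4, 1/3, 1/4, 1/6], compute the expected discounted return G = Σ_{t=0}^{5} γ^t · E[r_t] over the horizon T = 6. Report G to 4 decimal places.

t=0: π = [0.2500, 0.3333, 0.2500, 0.1667], E[r] = 2.0000, γ^t·E[r] = 2.000000, running G = 2.000000
t=1: π = [0.2222, 0.3194, 0.2708, 0.1875], E[r] = 1.9167, γ^t·E[r] = 1.725000, running G = 3.725000
t=2: π = [0.2240, 0.3258, 0.2593, 0.1910], E[r] = 1.8767, γ^t·E[r] = 1.520156, running G = 5.245156
t=3: π = [0.2239, 0.3233, 0.2600, 0.1928], E[r] = 1.8733, γ^t·E[r] = 1.365609, running G = 6.610766
t=4: π = [0.2236, 0.3233, 0.2600, 0.1932], E[r] = 1.8709, γ^t·E[r] = 1.227530, running G = 7.838295
t=5: π = [0.2236, 0.3233, 0.2598, 0.1933], E[r] = 1.8703, γ^t·E[r] = 1.104379, running G = 8.942674

G = 8.9427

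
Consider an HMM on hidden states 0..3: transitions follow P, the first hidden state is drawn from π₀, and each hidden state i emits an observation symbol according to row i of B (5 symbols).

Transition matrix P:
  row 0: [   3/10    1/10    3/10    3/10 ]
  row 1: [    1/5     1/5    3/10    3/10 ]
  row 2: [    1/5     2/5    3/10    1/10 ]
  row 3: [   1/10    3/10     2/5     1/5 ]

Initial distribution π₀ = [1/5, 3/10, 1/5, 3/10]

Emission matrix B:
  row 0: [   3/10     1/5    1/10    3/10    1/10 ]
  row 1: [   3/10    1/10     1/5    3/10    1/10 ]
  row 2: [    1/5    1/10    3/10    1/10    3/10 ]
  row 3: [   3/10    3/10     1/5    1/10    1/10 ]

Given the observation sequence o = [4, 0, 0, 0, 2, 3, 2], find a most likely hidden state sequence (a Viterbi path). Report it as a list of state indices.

path = [2, 1, 3, 1, 2, 1, 2]

t=0: δ = [2.000e-02, 3.000e-02, 6.000e-02, 3.000e-02]  (obs o_0=4)
t=1: δ = [3.600e-03, 7.200e-03, 3.600e-03, 2.700e-03]  ψ = [2, 2, 2, 1]  (obs o_1=0)
t=2: δ = [4.320e-04, 4.320e-04, 4.320e-04, 6.480e-04]  ψ = [1, 1, 1, 1]  (obs o_2=0)
t=3: δ = [3.888e-05, 5.832e-05, 5.184e-05, 3.888e-05]  ψ = [0, 3, 3, 0]  (obs o_3=0)
t=4: δ = [1.166e-06, 4.147e-06, 5.249e-06, 3.499e-06]  ψ = [0, 2, 1, 1]  (obs o_4=2)
t=5: δ = [3.149e-07, 6.299e-07, 1.575e-07, 1.244e-07]  ψ = [2, 2, 2, 1]  (obs o_5=3)
t=6: δ = [1.260e-08, 2.519e-08, 5.669e-08, 3.779e-08]  ψ = [1, 1, 1, 1]  (obs o_6=2)
backtrack: best end state = 2; path = [2, 1, 3, 1, 2, 1, 2]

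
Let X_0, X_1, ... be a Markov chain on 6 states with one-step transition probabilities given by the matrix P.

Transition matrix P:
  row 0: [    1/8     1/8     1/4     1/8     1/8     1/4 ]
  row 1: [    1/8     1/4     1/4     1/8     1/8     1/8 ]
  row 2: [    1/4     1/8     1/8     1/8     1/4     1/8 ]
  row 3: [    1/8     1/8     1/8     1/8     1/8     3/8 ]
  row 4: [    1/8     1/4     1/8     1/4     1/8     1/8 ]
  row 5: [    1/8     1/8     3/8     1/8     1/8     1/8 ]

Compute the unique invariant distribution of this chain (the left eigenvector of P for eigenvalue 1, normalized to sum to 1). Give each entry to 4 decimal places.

π = [0.1512, 0.1645, 0.2094, 0.1439, 0.1512, 0.1799]

Balance equations π_j = Σ_i π_i·P[i][j]:
  π_0 = 1/8·π_0 + 1/8·π_1 + 1/4·π_2 + 1/8·π_3 + 1/8·π_4 + 1/8·π_5
  π_1 = 1/8·π_0 + 1/4·π_1 + 1/8·π_2 + 1/8·π_3 + 1/4·π_4 + 1/8·π_5
  π_2 = 1/4·π_0 + 1/4·π_1 + 1/8·π_2 + 1/8·π_3 + 1/8·π_4 + 3/8·π_5
  π_3 = 1/8·π_0 + 1/8·π_1 + 1/8·π_2 + 1/8·π_3 + 1/4·π_4 + 1/8·π_5
  π_4 = 1/8·π_0 + 1/8·π_1 + 1/4·π_2 + 1/8·π_3 + 1/8·π_4 + 1/8·π_5
  normalize: π_0 + π_1 + π_2 + π_3 + π_4 + π_5 = 1
Solving the linear system gives exactly π = [353/2335, 384/2335, 489/2335, 336/2335, 353/2335, 84/467].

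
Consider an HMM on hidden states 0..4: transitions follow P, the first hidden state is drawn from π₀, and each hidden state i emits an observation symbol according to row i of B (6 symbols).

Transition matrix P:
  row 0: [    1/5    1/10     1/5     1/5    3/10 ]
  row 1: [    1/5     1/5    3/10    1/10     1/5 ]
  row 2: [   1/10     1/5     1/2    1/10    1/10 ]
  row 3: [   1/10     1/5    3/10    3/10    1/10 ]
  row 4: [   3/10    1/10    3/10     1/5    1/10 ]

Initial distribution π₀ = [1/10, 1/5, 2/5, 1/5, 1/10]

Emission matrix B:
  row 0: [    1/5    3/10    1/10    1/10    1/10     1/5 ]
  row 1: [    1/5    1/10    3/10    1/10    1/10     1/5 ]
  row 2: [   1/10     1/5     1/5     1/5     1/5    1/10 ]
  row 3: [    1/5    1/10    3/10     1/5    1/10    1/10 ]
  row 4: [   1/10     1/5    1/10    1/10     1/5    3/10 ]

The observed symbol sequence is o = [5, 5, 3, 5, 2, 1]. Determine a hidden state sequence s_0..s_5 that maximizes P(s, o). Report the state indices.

path = [2, 2, 2, 2, 2, 2]

t=0: δ = [2.000e-02, 4.000e-02, 4.000e-02, 2.000e-02, 3.000e-02]  (obs o_0=5)
t=1: δ = [1.800e-03, 1.600e-03, 2.000e-03, 6.000e-04, 2.400e-03]  ψ = [4, 1, 2, 3, 1]  (obs o_1=5)
t=2: δ = [7.200e-05, 4.000e-05, 2.000e-04, 9.600e-05, 5.400e-05]  ψ = [4, 2, 2, 4, 0]  (obs o_2=3)
t=3: δ = [4.000e-06, 8.000e-06, 1.000e-05, 2.880e-06, 6.480e-06]  ψ = [2, 2, 2, 3, 0]  (obs o_3=5)
t=4: δ = [1.944e-07, 6.000e-07, 1.000e-06, 3.888e-07, 1.600e-07]  ψ = [4, 2, 2, 4, 1]  (obs o_4=2)
t=5: δ = [3.600e-08, 2.000e-08, 1.000e-07, 1.166e-08, 2.400e-08]  ψ = [1, 2, 2, 3, 1]  (obs o_5=1)
backtrack: best end state = 2; path = [2, 2, 2, 2, 2, 2]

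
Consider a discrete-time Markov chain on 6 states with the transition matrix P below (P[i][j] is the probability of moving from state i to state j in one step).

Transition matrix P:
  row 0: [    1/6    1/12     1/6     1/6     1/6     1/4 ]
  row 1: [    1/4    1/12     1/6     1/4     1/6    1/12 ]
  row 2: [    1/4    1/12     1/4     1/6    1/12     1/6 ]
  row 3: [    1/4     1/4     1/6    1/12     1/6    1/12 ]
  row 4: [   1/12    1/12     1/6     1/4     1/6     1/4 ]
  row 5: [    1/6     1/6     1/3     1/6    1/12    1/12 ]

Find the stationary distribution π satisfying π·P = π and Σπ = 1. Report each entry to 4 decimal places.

π = [0.1978, 0.1254, 0.2103, 0.1740, 0.1361, 0.1565]

Balance equations π_j = Σ_i π_i·P[i][j]:
  π_0 = 1/6·π_0 + 1/4·π_1 + 1/4·π_2 + 1/4·π_3 + 1/12·π_4 + 1/6·π_5
  π_1 = 1/12·π_0 + 1/12·π_1 + 1/12·π_2 + 1/4·π_3 + 1/12·π_4 + 1/6·π_5
  π_2 = 1/6·π_0 + 1/6·π_1 + 1/4·π_2 + 1/6·π_3 + 1/6·π_4 + 1/3·π_5
  π_3 = 1/6·π_0 + 1/4·π_1 + 1/6·π_2 + 1/12·π_3 + 1/4·π_4 + 1/6·π_5
  π_4 = 1/6·π_0 + 1/6·π_1 + 1/12·π_2 + 1/6·π_3 + 1/6·π_4 + 1/12·π_5
  normalize: π_0 + π_1 + π_2 + π_3 + π_4 + π_5 = 1
Solving the linear system gives exactly π = [412/2083, 1828/14581, 438/2083, 5073/29162, 567/4166, 326/2083].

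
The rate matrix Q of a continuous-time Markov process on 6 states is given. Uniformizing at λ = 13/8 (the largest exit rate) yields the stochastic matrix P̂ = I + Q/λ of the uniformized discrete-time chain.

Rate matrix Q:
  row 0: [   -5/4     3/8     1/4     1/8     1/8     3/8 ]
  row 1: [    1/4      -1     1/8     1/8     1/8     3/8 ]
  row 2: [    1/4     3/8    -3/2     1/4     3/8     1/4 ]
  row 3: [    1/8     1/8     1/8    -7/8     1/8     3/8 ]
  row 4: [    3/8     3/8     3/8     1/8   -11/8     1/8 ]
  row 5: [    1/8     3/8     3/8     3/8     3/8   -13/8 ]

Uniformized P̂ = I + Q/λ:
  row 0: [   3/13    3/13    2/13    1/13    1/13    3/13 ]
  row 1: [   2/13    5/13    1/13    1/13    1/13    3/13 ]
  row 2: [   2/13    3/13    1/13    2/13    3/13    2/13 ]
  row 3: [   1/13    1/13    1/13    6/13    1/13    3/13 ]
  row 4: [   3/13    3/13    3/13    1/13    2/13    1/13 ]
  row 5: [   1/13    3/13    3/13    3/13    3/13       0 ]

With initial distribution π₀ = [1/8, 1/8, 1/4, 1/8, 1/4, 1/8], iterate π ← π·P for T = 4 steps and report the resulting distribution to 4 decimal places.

t=0: π = [0.1250, 0.1250, 0.2500, 0.1250, 0.2500, 0.1250]
t=1: π = [0.1635, 0.2308, 0.1442, 0.1635, 0.1538, 0.1442]
t=2: π = [0.1546, 0.2411, 0.1354, 0.1731, 0.1331, 0.1627]
t=3: π = [0.1501, 0.2412, 0.1343, 0.1789, 0.1330, 0.1623]
t=4: π = [0.1494, 0.2404, 0.1339, 0.1811, 0.1328, 0.1625]

π = [0.1494, 0.2404, 0.1339, 0.1811, 0.1328, 0.1625]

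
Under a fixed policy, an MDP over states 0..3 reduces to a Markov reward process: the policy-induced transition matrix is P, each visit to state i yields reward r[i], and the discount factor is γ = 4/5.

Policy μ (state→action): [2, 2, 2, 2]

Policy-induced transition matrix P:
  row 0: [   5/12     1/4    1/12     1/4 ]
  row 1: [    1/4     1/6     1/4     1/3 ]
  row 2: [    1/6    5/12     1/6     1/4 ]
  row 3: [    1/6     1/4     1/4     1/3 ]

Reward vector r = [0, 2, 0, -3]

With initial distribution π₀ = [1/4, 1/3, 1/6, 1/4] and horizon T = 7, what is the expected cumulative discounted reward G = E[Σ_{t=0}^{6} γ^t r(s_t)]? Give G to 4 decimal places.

G = -1.1903

t=0: π = [0.2500, 0.3333, 0.1667, 0.2500], E[r] = -0.0833, γ^t·E[r] = -0.083333, running G = -0.083333
t=1: π = [0.2569, 0.2500, 0.1944, 0.2986], E[r] = -0.3958, γ^t·E[r] = -0.316667, running G = -0.400000
t=2: π = [0.2517, 0.2616, 0.1910, 0.2957], E[r] = -0.3640, γ^t·E[r] = -0.232963, running G = -0.632963
t=3: π = [0.2514, 0.2600, 0.1921, 0.2964], E[r] = -0.3693, γ^t·E[r] = -0.189062, running G = -0.822025
t=4: π = [0.2512, 0.2604, 0.1921, 0.2964], E[r] = -0.3684, γ^t·E[r] = -0.150902, running G = -0.972927
t=5: π = [0.2512, 0.2603, 0.1921, 0.2964], E[r] = -0.3685, γ^t·E[r] = -0.120764, running G = -1.093691
t=6: π = [0.2511, 0.2603, 0.1921, 0.2964], E[r] = -0.3685, γ^t·E[r] = -0.096606, running G = -1.190297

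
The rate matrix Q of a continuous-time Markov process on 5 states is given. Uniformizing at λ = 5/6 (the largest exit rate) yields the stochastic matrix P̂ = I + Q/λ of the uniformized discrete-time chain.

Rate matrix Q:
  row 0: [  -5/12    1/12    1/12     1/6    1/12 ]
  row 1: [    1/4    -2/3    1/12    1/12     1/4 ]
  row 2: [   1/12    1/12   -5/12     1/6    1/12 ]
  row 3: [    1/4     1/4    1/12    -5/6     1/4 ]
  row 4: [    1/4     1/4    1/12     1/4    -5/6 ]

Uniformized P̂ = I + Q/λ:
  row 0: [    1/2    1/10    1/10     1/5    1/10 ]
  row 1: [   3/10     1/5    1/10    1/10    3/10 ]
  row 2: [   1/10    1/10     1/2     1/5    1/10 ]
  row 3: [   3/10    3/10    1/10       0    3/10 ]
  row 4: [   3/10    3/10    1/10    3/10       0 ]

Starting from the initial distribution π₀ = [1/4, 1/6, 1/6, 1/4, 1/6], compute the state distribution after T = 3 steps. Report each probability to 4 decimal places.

π = [0.3327, 0.1823, 0.1667, 0.1637, 0.1547]

t=0: π = [0.2500, 0.1667, 0.1667, 0.2500, 0.1667]
t=1: π = [0.3167, 0.2000, 0.1667, 0.1500, 0.1667]
t=2: π = [0.3300, 0.1833, 0.1667, 0.1667, 0.1533]
t=3: π = [0.3327, 0.1823, 0.1667, 0.1637, 0.1547]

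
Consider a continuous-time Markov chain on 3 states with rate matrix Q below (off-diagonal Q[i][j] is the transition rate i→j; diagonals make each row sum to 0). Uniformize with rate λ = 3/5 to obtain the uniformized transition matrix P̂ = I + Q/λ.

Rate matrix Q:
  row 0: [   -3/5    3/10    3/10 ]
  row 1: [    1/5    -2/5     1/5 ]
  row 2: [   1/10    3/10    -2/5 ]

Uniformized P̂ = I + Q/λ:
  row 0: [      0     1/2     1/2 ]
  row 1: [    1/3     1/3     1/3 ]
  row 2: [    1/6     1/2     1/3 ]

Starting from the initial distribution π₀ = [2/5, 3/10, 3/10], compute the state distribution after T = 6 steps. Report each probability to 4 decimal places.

t=0: π = [0.4000, 0.3000, 0.3000]
t=1: π = [0.1500, 0.4500, 0.4000]
t=2: π = [0.2167, 0.4250, 0.3583]
t=3: π = [0.2014, 0.4292, 0.3694]
t=4: π = [0.2046, 0.4285, 0.3669]
t=5: π = [0.2040, 0.4286, 0.3674]
t=6: π = [0.2041, 0.4286, 0.3673]

π = [0.2041, 0.4286, 0.3673]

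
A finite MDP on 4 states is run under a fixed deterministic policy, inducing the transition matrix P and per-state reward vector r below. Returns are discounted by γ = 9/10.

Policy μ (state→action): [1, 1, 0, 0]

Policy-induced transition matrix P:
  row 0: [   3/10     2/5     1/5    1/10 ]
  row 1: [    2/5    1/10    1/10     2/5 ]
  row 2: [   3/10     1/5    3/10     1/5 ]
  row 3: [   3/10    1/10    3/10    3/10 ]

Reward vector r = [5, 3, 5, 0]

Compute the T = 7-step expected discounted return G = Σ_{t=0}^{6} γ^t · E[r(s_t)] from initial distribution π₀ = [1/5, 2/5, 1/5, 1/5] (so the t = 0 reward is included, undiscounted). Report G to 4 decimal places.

t=0: π = [0.2000, 0.4000, 0.2000, 0.2000], E[r] = 3.2000, γ^t·E[r] = 3.200000, running G = 3.200000
t=1: π = [0.3400, 0.1800, 0.2000, 0.2800], E[r] = 3.2400, γ^t·E[r] = 2.916000, running G = 6.116000
t=2: π = [0.3180, 0.2220, 0.2300, 0.2300], E[r] = 3.4060, γ^t·E[r] = 2.758860, running G = 8.874860
t=3: π = [0.3222, 0.2184, 0.2238, 0.2356], E[r] = 3.3852, γ^t·E[r] = 2.467811, running G = 11.342671
t=4: π = [0.3218, 0.2190, 0.2241, 0.2350], E[r] = 3.3868, γ^t·E[r] = 2.222093, running G = 13.564763
t=5: π = [0.3219, 0.2190, 0.2240, 0.2351], E[r] = 3.3864, γ^t·E[r] = 1.999662, running G = 15.564426
t=6: π = [0.3219, 0.2190, 0.2240, 0.2351], E[r] = 3.3865, γ^t·E[r] = 1.799716, running G = 17.364142

G = 17.3641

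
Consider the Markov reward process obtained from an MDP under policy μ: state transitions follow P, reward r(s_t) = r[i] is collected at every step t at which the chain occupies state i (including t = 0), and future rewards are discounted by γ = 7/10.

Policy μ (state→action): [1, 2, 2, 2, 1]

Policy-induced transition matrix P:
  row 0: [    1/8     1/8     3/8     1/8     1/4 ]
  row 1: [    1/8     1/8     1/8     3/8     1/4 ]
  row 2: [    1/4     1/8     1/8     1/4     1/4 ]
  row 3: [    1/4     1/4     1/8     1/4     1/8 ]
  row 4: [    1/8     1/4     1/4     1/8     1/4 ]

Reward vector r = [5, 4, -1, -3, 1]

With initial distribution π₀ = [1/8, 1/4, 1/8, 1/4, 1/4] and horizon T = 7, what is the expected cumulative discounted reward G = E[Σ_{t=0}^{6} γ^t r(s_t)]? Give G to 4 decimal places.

G = 2.9698

t=0: π = [0.1250, 0.2500, 0.1250, 0.2500, 0.2500], E[r] = 1.0000, γ^t·E[r] = 1.000000, running G = 1.000000
t=1: π = [0.1719, 0.1875, 0.1875, 0.2344, 0.2188], E[r] = 0.9375, γ^t·E[r] = 0.656250, running G = 1.656250
t=2: π = [0.1777, 0.1816, 0.1953, 0.2246, 0.2207], E[r] = 0.9668, γ^t·E[r] = 0.473730, running G = 2.129980
t=3: π = [0.1775, 0.1807, 0.1970, 0.2229, 0.2219], E[r] = 0.9663, γ^t·E[r] = 0.331444, running G = 2.461424
t=4: π = [0.1775, 0.1806, 0.1971, 0.2227, 0.2221], E[r] = 0.9669, γ^t·E[r] = 0.232157, running G = 2.693582
t=5: π = [0.1775, 0.1806, 0.1971, 0.2226, 0.2222], E[r] = 0.9669, γ^t·E[r] = 0.162509, running G = 2.856091
t=6: π = [0.1775, 0.1806, 0.1971, 0.2226, 0.2222], E[r] = 0.9669, γ^t·E[r] = 0.113757, running G = 2.969848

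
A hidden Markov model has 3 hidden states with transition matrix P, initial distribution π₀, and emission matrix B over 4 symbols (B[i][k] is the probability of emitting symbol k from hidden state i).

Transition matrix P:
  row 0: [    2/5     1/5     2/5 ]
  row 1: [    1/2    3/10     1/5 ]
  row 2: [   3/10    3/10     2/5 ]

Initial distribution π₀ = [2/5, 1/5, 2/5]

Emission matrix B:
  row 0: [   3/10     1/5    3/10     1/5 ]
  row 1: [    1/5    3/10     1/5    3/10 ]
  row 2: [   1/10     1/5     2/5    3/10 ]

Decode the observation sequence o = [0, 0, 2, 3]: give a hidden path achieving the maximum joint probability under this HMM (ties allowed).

t=0: δ = [1.200e-01, 4.000e-02, 4.000e-02]  (obs o_0=0)
t=1: δ = [1.440e-02, 4.800e-03, 4.800e-03]  ψ = [0, 0, 0]  (obs o_1=0)
t=2: δ = [1.728e-03, 5.760e-04, 2.304e-03]  ψ = [0, 0, 0]  (obs o_2=2)
t=3: δ = [1.382e-04, 2.074e-04, 2.765e-04]  ψ = [0, 2, 2]  (obs o_3=3)
backtrack: best end state = 2; path = [0, 0, 2, 2]

path = [0, 0, 2, 2]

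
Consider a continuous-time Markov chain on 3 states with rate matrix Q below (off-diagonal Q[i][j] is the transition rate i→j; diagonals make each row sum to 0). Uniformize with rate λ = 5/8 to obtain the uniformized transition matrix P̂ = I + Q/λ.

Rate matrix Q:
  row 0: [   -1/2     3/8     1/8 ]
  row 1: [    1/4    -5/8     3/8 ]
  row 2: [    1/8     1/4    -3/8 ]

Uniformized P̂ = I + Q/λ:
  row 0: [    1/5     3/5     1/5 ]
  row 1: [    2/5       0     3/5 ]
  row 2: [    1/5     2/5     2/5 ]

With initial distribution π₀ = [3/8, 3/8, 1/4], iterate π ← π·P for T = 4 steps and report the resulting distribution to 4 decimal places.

π = [0.2646, 0.3238, 0.4116]

t=0: π = [0.3750, 0.3750, 0.2500]
t=1: π = [0.2750, 0.3250, 0.4000]
t=2: π = [0.2650, 0.3250, 0.4100]
t=3: π = [0.2650, 0.3230, 0.4120]
t=4: π = [0.2646, 0.3238, 0.4116]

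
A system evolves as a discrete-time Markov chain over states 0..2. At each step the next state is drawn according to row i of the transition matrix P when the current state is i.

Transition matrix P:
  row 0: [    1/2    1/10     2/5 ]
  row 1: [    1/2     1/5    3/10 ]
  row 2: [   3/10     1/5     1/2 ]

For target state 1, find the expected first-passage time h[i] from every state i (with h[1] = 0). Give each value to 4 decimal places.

h = [6.9231, 0.0000, 6.1538]

First-step conditioning: h[1] = 0; for i ≠ 1, h[i] = 1 + Σ_k P[i][k]·h[k].
  h[0] = 1 + 1/2·h[0] + 2/5·h[2]
  h[2] = 1 + 3/10·h[0] + 1/2·h[2]
Solving the 2×2 linear system over states ≠ 1 gives exactly h = [90/13, 0, 80/13] (h[1] = 0 is the target).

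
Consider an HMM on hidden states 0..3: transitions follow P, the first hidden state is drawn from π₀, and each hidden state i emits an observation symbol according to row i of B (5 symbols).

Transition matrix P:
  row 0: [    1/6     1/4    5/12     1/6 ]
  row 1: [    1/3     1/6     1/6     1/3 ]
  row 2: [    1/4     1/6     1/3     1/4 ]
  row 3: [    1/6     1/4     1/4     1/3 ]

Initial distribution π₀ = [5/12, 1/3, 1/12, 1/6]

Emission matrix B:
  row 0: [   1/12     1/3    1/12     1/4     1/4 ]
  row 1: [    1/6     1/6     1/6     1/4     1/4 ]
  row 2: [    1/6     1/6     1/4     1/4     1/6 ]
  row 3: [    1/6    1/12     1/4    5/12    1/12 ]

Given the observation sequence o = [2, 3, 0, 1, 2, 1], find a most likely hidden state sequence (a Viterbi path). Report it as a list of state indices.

path = [1, 3, 1, 0, 2, 0]

t=0: δ = [3.472e-02, 5.556e-02, 2.083e-02, 4.167e-02]  (obs o_0=2)
t=1: δ = [4.630e-03, 2.604e-03, 3.617e-03, 7.716e-03]  ψ = [1, 3, 0, 1]  (obs o_1=3)
t=2: δ = [1.072e-04, 3.215e-04, 3.215e-04, 4.287e-04]  ψ = [3, 3, 0, 3]  (obs o_2=0)
t=3: δ = [3.572e-05, 1.786e-05, 1.786e-05, 1.191e-05]  ψ = [1, 3, 2, 3]  (obs o_3=1)
t=4: δ = [4.961e-07, 1.488e-06, 3.721e-06, 1.488e-06]  ψ = [0, 0, 0, 0]  (obs o_4=2)
t=5: δ = [3.101e-07, 1.034e-07, 2.067e-07, 7.752e-08]  ψ = [2, 2, 2, 2]  (obs o_5=1)
backtrack: best end state = 0; path = [1, 3, 1, 0, 2, 0]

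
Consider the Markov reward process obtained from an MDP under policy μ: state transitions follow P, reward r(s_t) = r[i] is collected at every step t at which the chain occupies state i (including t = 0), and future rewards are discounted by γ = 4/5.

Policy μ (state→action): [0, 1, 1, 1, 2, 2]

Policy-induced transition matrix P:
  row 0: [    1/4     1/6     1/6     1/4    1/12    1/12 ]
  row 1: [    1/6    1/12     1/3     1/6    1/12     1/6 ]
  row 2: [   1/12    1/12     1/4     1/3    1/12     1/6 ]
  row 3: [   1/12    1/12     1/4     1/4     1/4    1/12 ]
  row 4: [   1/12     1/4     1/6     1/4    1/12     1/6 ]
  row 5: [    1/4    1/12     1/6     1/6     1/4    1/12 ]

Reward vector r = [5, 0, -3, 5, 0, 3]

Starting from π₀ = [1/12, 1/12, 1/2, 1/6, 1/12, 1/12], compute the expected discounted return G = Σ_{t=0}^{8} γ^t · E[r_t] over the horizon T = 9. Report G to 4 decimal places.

t=0: π = [0.0833, 0.0833, 0.5000, 0.1667, 0.0833, 0.0833], E[r] = 0.0000, γ^t·E[r] = 0.000000, running G = 0.000000
t=1: π = [0.1181, 0.1042, 0.2361, 0.2778, 0.1250, 0.1389], E[r] = 1.6875, γ^t·E[r] = 1.350000, running G = 1.350000
t=2: π = [0.1348, 0.1140, 0.2269, 0.2494, 0.1528, 0.1221], E[r] = 1.6071, γ^t·E[r] = 1.028519, running G = 2.378519
t=3: π = [0.1357, 0.1200, 0.2254, 0.2492, 0.1453, 0.1245], E[r] = 1.6218, γ^t·E[r] = 0.830346, running G = 3.208864
t=4: π = [0.1367, 0.1188, 0.2262, 0.2484, 0.1456, 0.1242], E[r] = 1.6195, γ^t·E[r] = 0.663337, running G = 3.872201
t=5: π = [0.1367, 0.1190, 0.2260, 0.2486, 0.1454, 0.1242], E[r] = 1.6212, γ^t·E[r] = 0.531230, running G = 4.403430
t=6: π = [0.1367, 0.1190, 0.2261, 0.2486, 0.1455, 0.1242], E[r] = 1.6210, γ^t·E[r] = 0.424936, running G = 4.828366
t=7: π = [0.1367, 0.1190, 0.2260, 0.2486, 0.1455, 0.1242], E[r] = 1.6210, γ^t·E[r] = 0.339957, running G = 5.168323
t=8: π = [0.1367, 0.1190, 0.2260, 0.2486, 0.1455, 0.1242], E[r] = 1.6210, γ^t·E[r] = 0.271964, running G = 5.440287

G = 5.4403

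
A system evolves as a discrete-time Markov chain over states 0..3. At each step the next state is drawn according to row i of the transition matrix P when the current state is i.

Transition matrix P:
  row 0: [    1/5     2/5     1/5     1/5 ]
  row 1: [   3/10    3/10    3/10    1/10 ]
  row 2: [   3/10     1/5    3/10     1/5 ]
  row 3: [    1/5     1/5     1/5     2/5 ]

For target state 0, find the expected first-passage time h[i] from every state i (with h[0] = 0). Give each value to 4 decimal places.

h = [0.0000, 3.5500, 3.6000, 4.0500]

First-step conditioning: h[0] = 0; for i ≠ 0, h[i] = 1 + Σ_k P[i][k]·h[k].
  h[1] = 1 + 3/10·h[1] + 3/10·h[2] + 1/10·h[3]
  h[2] = 1 + 1/5·h[1] + 3/10·h[2] + 1/5·h[3]
  h[3] = 1 + 1/5·h[1] + 1/5·h[2] + 2/5·h[3]
Solving the 3×3 linear system over states ≠ 0 gives exactly h = [0, 71/20, 18/5, 81/20] (h[0] = 0 is the target).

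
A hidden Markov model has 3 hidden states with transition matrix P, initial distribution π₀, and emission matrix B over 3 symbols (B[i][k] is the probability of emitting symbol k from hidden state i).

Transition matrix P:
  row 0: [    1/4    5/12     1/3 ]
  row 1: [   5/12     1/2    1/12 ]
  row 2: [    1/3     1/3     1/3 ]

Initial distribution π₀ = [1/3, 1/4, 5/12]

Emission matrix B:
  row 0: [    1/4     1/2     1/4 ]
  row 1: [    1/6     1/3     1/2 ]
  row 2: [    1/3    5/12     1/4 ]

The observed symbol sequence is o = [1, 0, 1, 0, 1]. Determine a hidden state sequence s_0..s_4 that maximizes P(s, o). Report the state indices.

t=0: δ = [1.667e-01, 8.333e-02, 1.736e-01]  (obs o_0=1)
t=1: δ = [1.447e-02, 1.157e-02, 1.929e-02]  ψ = [2, 0, 2]  (obs o_1=0)
t=2: δ = [3.215e-03, 2.143e-03, 2.679e-03]  ψ = [2, 2, 2]  (obs o_2=1)
t=3: δ = [2.233e-04, 2.233e-04, 3.572e-04]  ψ = [1, 0, 0]  (obs o_3=0)
t=4: δ = [5.954e-05, 3.969e-05, 4.961e-05]  ψ = [2, 2, 2]  (obs o_4=1)
backtrack: best end state = 0; path = [2, 2, 0, 2, 0]

path = [2, 2, 0, 2, 0]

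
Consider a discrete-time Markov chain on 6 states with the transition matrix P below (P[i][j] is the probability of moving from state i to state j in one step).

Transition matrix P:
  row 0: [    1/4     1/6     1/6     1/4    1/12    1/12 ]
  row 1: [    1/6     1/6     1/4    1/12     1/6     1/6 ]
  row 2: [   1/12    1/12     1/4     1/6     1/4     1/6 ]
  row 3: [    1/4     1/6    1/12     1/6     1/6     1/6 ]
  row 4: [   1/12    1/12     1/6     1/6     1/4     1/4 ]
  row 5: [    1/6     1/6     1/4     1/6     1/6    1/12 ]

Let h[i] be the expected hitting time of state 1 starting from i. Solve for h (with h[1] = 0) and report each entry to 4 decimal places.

h = [7.2560, 0.0000, 8.0634, 7.2616, 8.0069, 7.3854]

First-step conditioning: h[1] = 0; for i ≠ 1, h[i] = 1 + Σ_k P[i][k]·h[k].
  h[0] = 1 + 1/4·h[0] + 1/6·h[2] + 1/4·h[3] + 1/12·h[4] + 1/12·h[5]
  h[2] = 1 + 1/12·h[0] + 1/4·h[2] + 1/6·h[3] + 1/4·h[4] + 1/6·h[5]
  h[3] = 1 + 1/4·h[0] + 1/12·h[2] + 1/6·h[3] + 1/6·h[4] + 1/6·h[5]
  h[4] = 1 + 1/12·h[0] + 1/6·h[2] + 1/6·h[3] + 1/4·h[4] + 1/4·h[5]
  h[5] = 1 + 1/6·h[0] + 1/4·h[2] + 1/6·h[3] + 1/6·h[4] + 1/12·h[5]
Solving the 5×5 linear system over states ≠ 1 gives exactly h = [33646/4637, 0, 37390/4637, 33672/4637, 37128/4637, 34246/4637] (h[1] = 0 is the target).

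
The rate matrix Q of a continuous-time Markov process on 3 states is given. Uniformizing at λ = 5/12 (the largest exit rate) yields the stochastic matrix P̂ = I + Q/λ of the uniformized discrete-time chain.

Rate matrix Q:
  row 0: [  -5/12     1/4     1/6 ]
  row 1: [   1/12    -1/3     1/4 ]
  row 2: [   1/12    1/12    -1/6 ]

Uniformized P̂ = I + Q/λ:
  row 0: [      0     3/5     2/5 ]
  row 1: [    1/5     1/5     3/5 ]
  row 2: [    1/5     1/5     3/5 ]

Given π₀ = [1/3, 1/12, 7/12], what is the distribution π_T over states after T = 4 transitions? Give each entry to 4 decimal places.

π = [0.1669, 0.2661, 0.5669]

t=0: π = [0.3333, 0.0833, 0.5833]
t=1: π = [0.1333, 0.3333, 0.5333]
t=2: π = [0.1733, 0.2533, 0.5733]
t=3: π = [0.1653, 0.2693, 0.5653]
t=4: π = [0.1669, 0.2661, 0.5669]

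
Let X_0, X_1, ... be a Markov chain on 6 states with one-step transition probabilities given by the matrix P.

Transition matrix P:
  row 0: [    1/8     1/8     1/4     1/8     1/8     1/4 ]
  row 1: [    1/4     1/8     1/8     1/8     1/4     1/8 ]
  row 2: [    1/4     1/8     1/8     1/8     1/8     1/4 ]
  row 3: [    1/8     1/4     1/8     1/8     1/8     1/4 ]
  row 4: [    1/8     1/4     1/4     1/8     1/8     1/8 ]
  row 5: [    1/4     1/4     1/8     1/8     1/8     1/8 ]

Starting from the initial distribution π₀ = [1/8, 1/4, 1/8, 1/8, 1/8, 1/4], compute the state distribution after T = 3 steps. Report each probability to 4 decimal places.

π = [0.1921, 0.1824, 0.1672, 0.1250, 0.1477, 0.1855]

t=0: π = [0.1250, 0.2500, 0.1250, 0.1250, 0.1250, 0.2500]
t=1: π = [0.2031, 0.1875, 0.1563, 0.1250, 0.1563, 0.1719]
t=2: π = [0.1895, 0.1816, 0.1699, 0.1250, 0.1484, 0.1855]
t=3: π = [0.1921, 0.1824, 0.1672, 0.1250, 0.1477, 0.1855]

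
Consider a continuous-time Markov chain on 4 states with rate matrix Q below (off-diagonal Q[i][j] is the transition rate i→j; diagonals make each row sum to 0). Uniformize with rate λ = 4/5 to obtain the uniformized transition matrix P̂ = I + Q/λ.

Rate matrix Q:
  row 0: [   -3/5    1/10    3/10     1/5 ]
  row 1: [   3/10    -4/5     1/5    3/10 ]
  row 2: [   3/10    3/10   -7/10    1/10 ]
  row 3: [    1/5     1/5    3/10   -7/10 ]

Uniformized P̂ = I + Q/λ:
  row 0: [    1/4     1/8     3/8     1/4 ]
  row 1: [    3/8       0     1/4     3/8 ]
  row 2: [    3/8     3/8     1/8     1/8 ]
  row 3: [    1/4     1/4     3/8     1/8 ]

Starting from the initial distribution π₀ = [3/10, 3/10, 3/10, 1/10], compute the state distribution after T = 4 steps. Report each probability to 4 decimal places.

t=0: π = [0.3000, 0.3000, 0.3000, 0.1000]
t=1: π = [0.3250, 0.1750, 0.2625, 0.2375]
t=2: π = [0.3047, 0.1984, 0.2875, 0.2094]
t=3: π = [0.3107, 0.1982, 0.2783, 0.2127]
t=4: π = [0.3096, 0.1964, 0.2806, 0.2134]

π = [0.3096, 0.1964, 0.2806, 0.2134]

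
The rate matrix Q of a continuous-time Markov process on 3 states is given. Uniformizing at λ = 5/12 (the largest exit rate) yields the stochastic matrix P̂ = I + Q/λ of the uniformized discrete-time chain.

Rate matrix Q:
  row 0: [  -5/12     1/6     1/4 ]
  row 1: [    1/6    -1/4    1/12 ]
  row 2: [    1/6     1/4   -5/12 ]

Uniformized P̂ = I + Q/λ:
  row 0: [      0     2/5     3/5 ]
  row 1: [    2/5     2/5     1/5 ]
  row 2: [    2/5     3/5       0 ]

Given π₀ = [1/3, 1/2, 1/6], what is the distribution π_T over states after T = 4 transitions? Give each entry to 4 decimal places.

t=0: π = [0.3333, 0.5000, 0.1667]
t=1: π = [0.2667, 0.4333, 0.3000]
t=2: π = [0.2933, 0.4600, 0.2467]
t=3: π = [0.2827, 0.4493, 0.2680]
t=4: π = [0.2869, 0.4536, 0.2595]

π = [0.2869, 0.4536, 0.2595]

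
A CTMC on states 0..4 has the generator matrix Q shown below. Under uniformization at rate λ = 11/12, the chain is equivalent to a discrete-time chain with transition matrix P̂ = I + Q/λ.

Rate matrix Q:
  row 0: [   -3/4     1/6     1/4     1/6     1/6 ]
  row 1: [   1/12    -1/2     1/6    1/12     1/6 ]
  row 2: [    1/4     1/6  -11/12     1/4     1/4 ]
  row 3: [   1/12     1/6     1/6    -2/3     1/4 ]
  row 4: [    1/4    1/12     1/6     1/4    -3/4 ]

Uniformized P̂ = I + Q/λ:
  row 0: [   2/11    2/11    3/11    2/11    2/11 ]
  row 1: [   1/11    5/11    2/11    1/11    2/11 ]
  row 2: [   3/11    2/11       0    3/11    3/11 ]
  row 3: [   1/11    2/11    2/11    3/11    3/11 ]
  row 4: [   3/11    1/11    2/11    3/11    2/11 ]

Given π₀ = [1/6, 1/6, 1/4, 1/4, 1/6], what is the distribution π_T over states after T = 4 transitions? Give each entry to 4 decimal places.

π = [0.1768, 0.2226, 0.1676, 0.2163, 0.2167]

t=0: π = [0.1667, 0.1667, 0.2500, 0.2500, 0.1667]
t=1: π = [0.1818, 0.2121, 0.1515, 0.2273, 0.2273]
t=2: π = [0.1763, 0.2190, 0.1708, 0.2176, 0.2163]
t=3: π = [0.1773, 0.2219, 0.1668, 0.2169, 0.2171]
t=4: π = [0.1768, 0.2226, 0.1676, 0.2163, 0.2167]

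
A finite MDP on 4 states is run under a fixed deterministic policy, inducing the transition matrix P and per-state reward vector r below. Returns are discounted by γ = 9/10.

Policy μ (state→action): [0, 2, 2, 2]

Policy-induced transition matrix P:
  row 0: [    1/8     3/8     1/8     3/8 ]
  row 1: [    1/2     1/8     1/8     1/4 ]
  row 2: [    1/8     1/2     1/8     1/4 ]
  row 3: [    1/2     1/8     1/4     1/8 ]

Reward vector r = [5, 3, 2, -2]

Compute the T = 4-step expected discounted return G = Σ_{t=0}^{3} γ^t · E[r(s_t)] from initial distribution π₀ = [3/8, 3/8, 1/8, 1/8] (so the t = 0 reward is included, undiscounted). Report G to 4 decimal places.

G = 8.2647

t=0: π = [0.3750, 0.3750, 0.1250, 0.1250], E[r] = 3.0000, γ^t·E[r] = 3.000000, running G = 3.000000
t=1: π = [0.3125, 0.2656, 0.1406, 0.2813], E[r] = 2.0781, γ^t·E[r] = 1.870313, running G = 4.870313
t=2: π = [0.3301, 0.2559, 0.1602, 0.2539], E[r] = 2.2305, γ^t·E[r] = 1.806680, running G = 6.676992
t=3: π = [0.3162, 0.2676, 0.1567, 0.2595], E[r] = 2.1780, γ^t·E[r] = 1.587746, running G = 8.264739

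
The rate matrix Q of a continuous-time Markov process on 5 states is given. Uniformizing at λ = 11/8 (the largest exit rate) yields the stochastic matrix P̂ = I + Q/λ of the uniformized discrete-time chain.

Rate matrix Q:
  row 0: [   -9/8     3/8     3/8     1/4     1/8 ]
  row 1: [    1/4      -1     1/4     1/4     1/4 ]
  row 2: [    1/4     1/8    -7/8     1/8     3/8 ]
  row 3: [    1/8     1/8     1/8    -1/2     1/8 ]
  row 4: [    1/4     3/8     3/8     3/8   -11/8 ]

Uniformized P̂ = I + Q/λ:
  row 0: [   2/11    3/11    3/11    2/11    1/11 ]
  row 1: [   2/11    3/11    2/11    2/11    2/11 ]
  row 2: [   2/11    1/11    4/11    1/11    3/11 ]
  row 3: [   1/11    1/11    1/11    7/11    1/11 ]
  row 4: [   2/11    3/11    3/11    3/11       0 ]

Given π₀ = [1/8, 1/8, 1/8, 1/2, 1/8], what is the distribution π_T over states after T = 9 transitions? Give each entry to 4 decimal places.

π = [0.1527, 0.1749, 0.2186, 0.3195, 0.1343]

t=0: π = [0.1250, 0.1250, 0.1250, 0.5000, 0.1250]
t=1: π = [0.1364, 0.1591, 0.1818, 0.4091, 0.1136]
t=2: π = [0.1446, 0.1653, 0.2004, 0.3616, 0.1281]
t=3: π = [0.1489, 0.1705, 0.2102, 0.3396, 0.1307]
t=4: π = [0.1509, 0.1728, 0.2146, 0.3290, 0.1327]
t=5: π = [0.1519, 0.1739, 0.2167, 0.3239, 0.1336]
t=6: π = [0.1524, 0.1744, 0.2177, 0.3215, 0.1340]
t=7: π = [0.1526, 0.1747, 0.2182, 0.3203, 0.1342]
t=8: π = [0.1527, 0.1748, 0.2184, 0.3198, 0.1343]
t=9: π = [0.1527, 0.1749, 0.2186, 0.3195, 0.1343]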